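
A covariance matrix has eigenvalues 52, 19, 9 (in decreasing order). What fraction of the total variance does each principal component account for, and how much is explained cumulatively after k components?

Step 1 — total variance = trace(Sigma) = Σ λ_i = 52 + 19 + 9 = 80.

Step 2 — fraction explained by component i = λ_i / Σ λ:
  PC1: 52/80 = 0.65
  PC2: 19/80 = 0.2375
  PC3: 9/80 = 0.1125

Step 3 — cumulative fraction after k components = (λ_1 + ... + λ_k) / Σ λ:
  k = 1: 52/80 = 0.65
  k = 2: (52 + 19)/80 = 71/80 = 0.8875
  k = 3: (52 + 19 + 9)/80 = 80/80 = 1

Summary (fraction, with percent):

explained: PC1 0.65 (65%), PC2 0.2375 (23.75%), PC3 0.1125 (11.25%);  cumulative: 0.65, 0.8875, 1


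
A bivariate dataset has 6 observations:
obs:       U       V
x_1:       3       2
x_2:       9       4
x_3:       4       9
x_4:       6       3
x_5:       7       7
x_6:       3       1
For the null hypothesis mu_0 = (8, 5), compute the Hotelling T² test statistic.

Step 1 — sample mean vector:
  mean(U) = (3 + 9 + 4 + 6 + 7 + 3) / 6 = 32/6 = 5.3333
  mean(V) = (2 + 4 + 9 + 3 + 7 + 1) / 6 = 26/6 = 4.3333
  x̄ = (5.3333, 4.3333),  deviation x̄ - mu_0 = (5.3333, 4.3333) - (8, 5) = (-2.6667, -0.6667).

Step 2 — sample covariance matrix, S[i,j] = (1/(n-1)) · Σ_k (x_{k,i} - mean_i) · (x_{k,j} - mean_j), divisor n-1 = 5:
  S[U,U] = ((-2.3333)·(-2.3333) + (3.6667)·(3.6667) + (-1.3333)·(-1.3333) + (0.6667)·(0.6667) + (1.6667)·(1.6667) + (-2.3333)·(-2.3333)) / 5 = 29.3333/5 = 5.8667
  S[U,V] = ((-2.3333)·(-2.3333) + (3.6667)·(-0.3333) + (-1.3333)·(4.6667) + (0.6667)·(-1.3333) + (1.6667)·(2.6667) + (-2.3333)·(-3.3333)) / 5 = 9.3333/5 = 1.8667
  S[V,V] = ((-2.3333)·(-2.3333) + (-0.3333)·(-0.3333) + (4.6667)·(4.6667) + (-1.3333)·(-1.3333) + (2.6667)·(2.6667) + (-3.3333)·(-3.3333)) / 5 = 47.3333/5 = 9.4667
  S = [[5.8667, 1.8667],
 [1.8667, 9.4667]].

Step 3 — invert S. det(S) = 5.8667·9.4667 - (1.8667)² = 52.0533.
  S^{-1} = (1/det) · [[d, -b], [-b, a]] = [[0.1819, -0.0359],
 [-0.0359, 0.1127]].

Step 4 — quadratic form (x̄ - mu_0)^T · S^{-1} · (x̄ - mu_0):
  S^{-1} · (x̄ - mu_0) = (-0.4611, 0.0205),
  (x̄ - mu_0)^T · [...] = (-2.6667)·(-0.4611) + (-0.6667)·(0.0205) = 1.2158.

Step 5 — scale by n: T² = 6 · 1.2158 = 7.2951.

T² ≈ 7.2951


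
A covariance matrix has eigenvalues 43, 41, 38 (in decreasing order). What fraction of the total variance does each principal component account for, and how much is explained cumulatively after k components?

Step 1 — total variance = trace(Sigma) = Σ λ_i = 43 + 41 + 38 = 122.

Step 2 — fraction explained by component i = λ_i / Σ λ:
  PC1: 43/122 = 0.3525
  PC2: 41/122 = 0.3361
  PC3: 38/122 = 0.3115

Step 3 — cumulative fraction after k components = (λ_1 + ... + λ_k) / Σ λ:
  k = 1: 43/122 = 0.3525
  k = 2: (43 + 41)/122 = 84/122 = 0.6885
  k = 3: (43 + 41 + 38)/122 = 122/122 = 1

Summary (fraction, with percent):

explained: PC1 0.3525 (35.25%), PC2 0.3361 (33.61%), PC3 0.3115 (31.15%);  cumulative: 0.3525, 0.6885, 1


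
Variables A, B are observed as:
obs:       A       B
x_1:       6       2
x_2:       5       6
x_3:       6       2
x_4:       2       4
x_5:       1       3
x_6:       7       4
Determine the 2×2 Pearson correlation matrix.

Step 1 — column means:
  mean(A) = (6 + 5 + 6 + 2 + 1 + 7) / 6 = 27/6 = 4.5
  mean(B) = (2 + 6 + 2 + 4 + 3 + 4) / 6 = 21/6 = 3.5

Step 2 — sample variances and covariances s[i,j] = (1/(n-1)) · Σ_k (x_{k,i} - mean_i) · (x_{k,j} - mean_j), with n-1 = 5:
  s[A,A] = ((1.5)·(1.5) + (0.5)·(0.5) + (1.5)·(1.5) + (-2.5)·(-2.5) + (-3.5)·(-3.5) + (2.5)·(2.5)) / 5 = 29.5/5 = 5.9
  s[A,B] = ((1.5)·(-1.5) + (0.5)·(2.5) + (1.5)·(-1.5) + (-2.5)·(0.5) + (-3.5)·(-0.5) + (2.5)·(0.5)) / 5 = -1.5/5 = -0.3
  s[B,B] = ((-1.5)·(-1.5) + (2.5)·(2.5) + (-1.5)·(-1.5) + (0.5)·(0.5) + (-0.5)·(-0.5) + (0.5)·(0.5)) / 5 = 11.5/5 = 2.3
  Sample standard deviations s_i = √(s[i,i]):
  s(A) = √(5.9) = 2.429
  s(B) = √(2.3) = 1.5166

Step 3 — r_{ij} = s_{ij} / (s_i · s_j):
  r[A,A] = 1 (diagonal).
  r[A,B] = -0.3 / (2.429 · 1.5166) = -0.3 / 3.6837 = -0.0814
  r[B,B] = 1 (diagonal).

R is symmetric with unit diagonal. Assembling:

R = [[1, -0.0814],
 [-0.0814, 1]]


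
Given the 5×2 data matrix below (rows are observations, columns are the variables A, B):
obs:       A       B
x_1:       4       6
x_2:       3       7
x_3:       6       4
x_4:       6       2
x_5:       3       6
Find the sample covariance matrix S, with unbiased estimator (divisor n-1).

Step 1 — column means:
  mean(A) = (4 + 3 + 6 + 6 + 3) / 5 = 22/5 = 4.4
  mean(B) = (6 + 7 + 4 + 2 + 6) / 5 = 25/5 = 5

Step 2 — sample covariance S[i,j] = (1/(n-1)) · Σ_k (x_{k,i} - mean_i) · (x_{k,j} - mean_j), with n-1 = 4.
  S[A,A] = ((-0.4)·(-0.4) + (-1.4)·(-1.4) + (1.6)·(1.6) + (1.6)·(1.6) + (-1.4)·(-1.4)) / 4 = 9.2/4 = 2.3
  S[A,B] = ((-0.4)·(1) + (-1.4)·(2) + (1.6)·(-1) + (1.6)·(-3) + (-1.4)·(1)) / 4 = -11/4 = -2.75
  S[B,B] = ((1)·(1) + (2)·(2) + (-1)·(-1) + (-3)·(-3) + (1)·(1)) / 4 = 16/4 = 4

S is symmetric (S[j,i] = S[i,j]). Assembling:

S = [[2.3, -2.75],
 [-2.75, 4]]


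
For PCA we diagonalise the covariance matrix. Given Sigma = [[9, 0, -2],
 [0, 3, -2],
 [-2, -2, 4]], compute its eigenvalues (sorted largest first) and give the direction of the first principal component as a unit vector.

Step 1 — characteristic polynomial p(λ) = det(λI - Sigma) = λ³ - tr·λ² + c_1·λ - det, where tr = trace, c_1 = sum of the principal 2×2 minors, det = det(Sigma):
  tr = 9 + 3 + 4 = 16,
  c_1 = (9·3 - (0)²) + (9·4 - (-2)²) + (3·4 - (-2)²) = 27 + 32 + 8 = 67,
  det = 9·(3·4 - (-2)²) - (0)·((0)·4 - (-2)·(-2)) + (-2)·((0)·(-2) - 3·(-2)) = 9·(8) - (0)·(-4) + (-2)·(6) = 60.
  So p(λ) = λ³ - 16λ² + 67λ - 60.
Step 2 — look for an integer root (rational root theorem: any rational root is an integer divisor of 60). Testing λ = 5:
  p(5) = 125 - 400 + 335 - 60 = 0  ✓
  Dividing out (λ - 5): p(λ) = (λ - 5)(λ² - 11λ + 12).
Step 3 — remaining eigenvalues from the quadratic λ² - 11λ + 12 = 0:
  Δ = 11² - 4·12 = 121 - 48 = 73,  λ = (11 ± √73)/2 = (11 ± 8.544)/2 ≈ 9.772 or 1.228.
  Sorted: λ_1 = 9.772,  λ_2 = 5,  λ_3 = 1.228  (check: sum = 16 = tr ✓).

Step 4 — unit eigenvector for λ_1 ≈ 9.772: v spans the null space of (Sigma - λ_1 I), whose rows are
  r_1 = (-0.772, 0, -2),  r_2 = (0, -6.772, -2),  r_3 = (-2, -2, -5.772).
  v is orthogonal to every row, so take v ∝ r_1 × r_2 = ((0)·(-2) - (-2)·(-6.772), (-2)·(0) - (-0.772)·(-2), (-0.772)·(-6.772) - (0)·(0)) ≈ (-13.544, -1.544, 5.228).
  Rescale (multiply by -1 so the first nonzero entry is positive): u = (13.544, 1.544, -5.228).
  ||u|| = √((13.544)² + (1.544)² + (-5.228)²) = √(213.1559) ≈ 14.5999,  v_1 = u/||u|| ≈ (0.9277, 0.1058, -0.3581) (||v_1|| = 1).

λ_1 = 9.772,  λ_2 = 5,  λ_3 = 1.228;  v_1 ≈ (0.9277, 0.1058, -0.3581)


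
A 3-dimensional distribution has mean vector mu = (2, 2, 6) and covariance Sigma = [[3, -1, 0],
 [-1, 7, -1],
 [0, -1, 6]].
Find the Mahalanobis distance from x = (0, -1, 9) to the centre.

Step 1 — centre the observation: (x - mu) = (-2, -3, 3).

Step 2 — invert Sigma (cofactor / det for 3×3, or solve directly):
  Sigma^{-1} = [[0.3504, 0.0513, 0.0085],
 [0.0513, 0.1538, 0.0256],
 [0.0085, 0.0256, 0.1709]].

Step 3 — form the quadratic (x - mu)^T · Sigma^{-1} · (x - mu):
  Sigma^{-1} · (x - mu) = (-0.8291, -0.4872, 0.4188).
  (x - mu)^T · [Sigma^{-1} · (x - mu)] = (-2)·(-0.8291) + (-3)·(-0.4872) + (3)·(0.4188) = 4.3761.

Step 4 — take square root: d = √(4.3761) ≈ 2.0919.

d(x, mu) = √(4.3761) ≈ 2.0919


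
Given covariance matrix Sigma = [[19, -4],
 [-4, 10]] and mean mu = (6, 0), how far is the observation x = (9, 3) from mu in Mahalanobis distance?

Step 1 — centre the observation: (x - mu) = (3, 3).

Step 2 — invert Sigma. det(Sigma) = 19·10 - (-4)² = 174.
  Sigma^{-1} = (1/det) · [[d, -b], [-b, a]] = [[0.0575, 0.023],
 [0.023, 0.1092]].

Step 3 — form the quadratic (x - mu)^T · Sigma^{-1} · (x - mu):
  Sigma^{-1} · (x - mu) = (0.2414, 0.3966).
  (x - mu)^T · [Sigma^{-1} · (x - mu)] = (3)·(0.2414) + (3)·(0.3966) = 1.9138.

Step 4 — take square root: d = √(1.9138) ≈ 1.3834.

d(x, mu) = √(1.9138) ≈ 1.3834


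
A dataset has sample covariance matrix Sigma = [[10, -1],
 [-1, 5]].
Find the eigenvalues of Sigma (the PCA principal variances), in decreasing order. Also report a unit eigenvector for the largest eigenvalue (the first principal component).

Step 1 — characteristic polynomial of 2×2 Sigma:
  det(Sigma - λI) = λ² - trace · λ + det = 0.
  trace = 10 + 5 = 15, det = 10·5 - (-1)² = 49.
Step 2 — discriminant:
  Δ = trace² - 4·det = 225 - 196 = 29.
Step 3 — eigenvalues:
  λ = (trace ± √Δ)/2 = (15 ± 5.3852)/2,
  λ_1 = 10.1926,  λ_2 = 4.8074.

Step 4 — unit eigenvector for λ_1: solve (Sigma - λ_1 I)v = 0. First row:
  (10 - 10.1926)·v_x + (-1)·v_y = 0, i.e. (-0.1926)·v_x + (-1)·v_y = 0,
  so v ∝ (b, λ_1 - a) = (-1, 0.1926); multiply by -1 so the first entry is positive: u = (1, -0.1926).
  ||u|| = √((1)² + (-0.1926)²) = √(1.0371) ≈ 1.0184,
  v_1 = u/||u|| ≈ (0.982, -0.1891) (||v_1|| = 1).

λ_1 = 10.1926,  λ_2 = 4.8074;  v_1 ≈ (0.982, -0.1891)


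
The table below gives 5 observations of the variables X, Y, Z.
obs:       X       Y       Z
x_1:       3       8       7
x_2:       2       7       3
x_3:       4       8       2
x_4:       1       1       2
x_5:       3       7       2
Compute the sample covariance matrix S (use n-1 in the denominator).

Step 1 — column means:
  mean(X) = (3 + 2 + 4 + 1 + 3) / 5 = 13/5 = 2.6
  mean(Y) = (8 + 7 + 8 + 1 + 7) / 5 = 31/5 = 6.2
  mean(Z) = (7 + 3 + 2 + 2 + 2) / 5 = 16/5 = 3.2

Step 2 — sample covariance S[i,j] = (1/(n-1)) · Σ_k (x_{k,i} - mean_i) · (x_{k,j} - mean_j), with n-1 = 4.
  S[X,X] = ((0.4)·(0.4) + (-0.6)·(-0.6) + (1.4)·(1.4) + (-1.6)·(-1.6) + (0.4)·(0.4)) / 4 = 5.2/4 = 1.3
  S[X,Y] = ((0.4)·(1.8) + (-0.6)·(0.8) + (1.4)·(1.8) + (-1.6)·(-5.2) + (0.4)·(0.8)) / 4 = 11.4/4 = 2.85
  S[X,Z] = ((0.4)·(3.8) + (-0.6)·(-0.2) + (1.4)·(-1.2) + (-1.6)·(-1.2) + (0.4)·(-1.2)) / 4 = 1.4/4 = 0.35
  S[Y,Y] = ((1.8)·(1.8) + (0.8)·(0.8) + (1.8)·(1.8) + (-5.2)·(-5.2) + (0.8)·(0.8)) / 4 = 34.8/4 = 8.7
  S[Y,Z] = ((1.8)·(3.8) + (0.8)·(-0.2) + (1.8)·(-1.2) + (-5.2)·(-1.2) + (0.8)·(-1.2)) / 4 = 9.8/4 = 2.45
  S[Z,Z] = ((3.8)·(3.8) + (-0.2)·(-0.2) + (-1.2)·(-1.2) + (-1.2)·(-1.2) + (-1.2)·(-1.2)) / 4 = 18.8/4 = 4.7

S is symmetric (S[j,i] = S[i,j]). Assembling:

S = [[1.3, 2.85, 0.35],
 [2.85, 8.7, 2.45],
 [0.35, 2.45, 4.7]]


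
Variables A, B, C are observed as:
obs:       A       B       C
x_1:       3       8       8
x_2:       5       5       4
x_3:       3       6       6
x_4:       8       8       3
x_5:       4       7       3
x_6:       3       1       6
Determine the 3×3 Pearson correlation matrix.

Step 1 — column means:
  mean(A) = (3 + 5 + 3 + 8 + 4 + 3) / 6 = 26/6 = 4.3333
  mean(B) = (8 + 5 + 6 + 8 + 7 + 1) / 6 = 35/6 = 5.8333
  mean(C) = (8 + 4 + 6 + 3 + 3 + 6) / 6 = 30/6 = 5

Step 2 — sample variances and covariances s[i,j] = (1/(n-1)) · Σ_k (x_{k,i} - mean_i) · (x_{k,j} - mean_j), with n-1 = 5:
  s[A,A] = ((-1.3333)·(-1.3333) + (0.6667)·(0.6667) + (-1.3333)·(-1.3333) + (3.6667)·(3.6667) + (-0.3333)·(-0.3333) + (-1.3333)·(-1.3333)) / 5 = 19.3333/5 = 3.8667
  s[A,B] = ((-1.3333)·(2.1667) + (0.6667)·(-0.8333) + (-1.3333)·(0.1667) + (3.6667)·(2.1667) + (-0.3333)·(1.1667) + (-1.3333)·(-4.8333)) / 5 = 10.3333/5 = 2.0667
  s[A,C] = ((-1.3333)·(3) + (0.6667)·(-1) + (-1.3333)·(1) + (3.6667)·(-2) + (-0.3333)·(-2) + (-1.3333)·(1)) / 5 = -14/5 = -2.8
  s[B,B] = ((2.1667)·(2.1667) + (-0.8333)·(-0.8333) + (0.1667)·(0.1667) + (2.1667)·(2.1667) + (1.1667)·(1.1667) + (-4.8333)·(-4.8333)) / 5 = 34.8333/5 = 6.9667
  s[B,C] = ((2.1667)·(3) + (-0.8333)·(-1) + (0.1667)·(1) + (2.1667)·(-2) + (1.1667)·(-2) + (-4.8333)·(1)) / 5 = -4/5 = -0.8
  s[C,C] = ((3)·(3) + (-1)·(-1) + (1)·(1) + (-2)·(-2) + (-2)·(-2) + (1)·(1)) / 5 = 20/5 = 4
  Sample standard deviations s_i = √(s[i,i]):
  s(A) = √(3.8667) = 1.9664
  s(B) = √(6.9667) = 2.6394
  s(C) = √(4) = 2

Step 3 — r_{ij} = s_{ij} / (s_i · s_j):
  r[A,A] = 1 (diagonal).
  r[A,B] = 2.0667 / (1.9664 · 2.6394) = 2.0667 / 5.1902 = 0.3982
  r[A,C] = -2.8 / (1.9664 · 2) = -2.8 / 3.9328 = -0.712
  r[B,B] = 1 (diagonal).
  r[B,C] = -0.8 / (2.6394 · 2) = -0.8 / 5.2789 = -0.1515
  r[C,C] = 1 (diagonal).

R is symmetric with unit diagonal. Assembling:

R = [[1, 0.3982, -0.712],
 [0.3982, 1, -0.1515],
 [-0.712, -0.1515, 1]]


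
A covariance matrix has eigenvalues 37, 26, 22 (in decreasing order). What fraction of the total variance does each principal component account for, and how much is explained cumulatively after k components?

Step 1 — total variance = trace(Sigma) = Σ λ_i = 37 + 26 + 22 = 85.

Step 2 — fraction explained by component i = λ_i / Σ λ:
  PC1: 37/85 = 0.4353
  PC2: 26/85 = 0.3059
  PC3: 22/85 = 0.2588

Step 3 — cumulative fraction after k components = (λ_1 + ... + λ_k) / Σ λ:
  k = 1: 37/85 = 0.4353
  k = 2: (37 + 26)/85 = 63/85 = 0.7412
  k = 3: (37 + 26 + 22)/85 = 85/85 = 1

Summary (fraction, with percent):

explained: PC1 0.4353 (43.53%), PC2 0.3059 (30.59%), PC3 0.2588 (25.88%);  cumulative: 0.4353, 0.7412, 1


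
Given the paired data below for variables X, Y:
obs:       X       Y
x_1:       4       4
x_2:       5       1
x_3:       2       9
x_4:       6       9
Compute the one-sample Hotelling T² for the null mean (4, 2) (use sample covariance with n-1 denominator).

Step 1 — sample mean vector:
  mean(X) = (4 + 5 + 2 + 6) / 4 = 17/4 = 4.25
  mean(Y) = (4 + 1 + 9 + 9) / 4 = 23/4 = 5.75
  x̄ = (4.25, 5.75),  deviation x̄ - mu_0 = (4.25, 5.75) - (4, 2) = (0.25, 3.75).

Step 2 — sample covariance matrix, S[i,j] = (1/(n-1)) · Σ_k (x_{k,i} - mean_i) · (x_{k,j} - mean_j), divisor n-1 = 3:
  S[X,X] = ((-0.25)·(-0.25) + (0.75)·(0.75) + (-2.25)·(-2.25) + (1.75)·(1.75)) / 3 = 8.75/3 = 2.9167
  S[X,Y] = ((-0.25)·(-1.75) + (0.75)·(-4.75) + (-2.25)·(3.25) + (1.75)·(3.25)) / 3 = -4.75/3 = -1.5833
  S[Y,Y] = ((-1.75)·(-1.75) + (-4.75)·(-4.75) + (3.25)·(3.25) + (3.25)·(3.25)) / 3 = 46.75/3 = 15.5833
  S = [[2.9167, -1.5833],
 [-1.5833, 15.5833]].

Step 3 — invert S. det(S) = 2.9167·15.5833 - (-1.5833)² = 42.9444.
  S^{-1} = (1/det) · [[d, -b], [-b, a]] = [[0.3629, 0.0369],
 [0.0369, 0.0679]].

Step 4 — quadratic form (x̄ - mu_0)^T · S^{-1} · (x̄ - mu_0):
  S^{-1} · (x̄ - mu_0) = (0.229, 0.2639),
  (x̄ - mu_0)^T · [...] = (0.25)·(0.229) + (3.75)·(0.2639) = 1.0469.

Step 5 — scale by n: T² = 4 · 1.0469 = 4.1876.

T² ≈ 4.1876


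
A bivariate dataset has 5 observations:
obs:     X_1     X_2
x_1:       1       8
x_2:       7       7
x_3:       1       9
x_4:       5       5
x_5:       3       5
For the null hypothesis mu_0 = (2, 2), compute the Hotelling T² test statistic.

Step 1 — sample mean vector:
  mean(X_1) = (1 + 7 + 1 + 5 + 3) / 5 = 17/5 = 3.4
  mean(X_2) = (8 + 7 + 9 + 5 + 5) / 5 = 34/5 = 6.8
  x̄ = (3.4, 6.8),  deviation x̄ - mu_0 = (3.4, 6.8) - (2, 2) = (1.4, 4.8).

Step 2 — sample covariance matrix, S[i,j] = (1/(n-1)) · Σ_k (x_{k,i} - mean_i) · (x_{k,j} - mean_j), divisor n-1 = 4:
  S[X_1,X_1] = ((-2.4)·(-2.4) + (3.6)·(3.6) + (-2.4)·(-2.4) + (1.6)·(1.6) + (-0.4)·(-0.4)) / 4 = 27.2/4 = 6.8
  S[X_1,X_2] = ((-2.4)·(1.2) + (3.6)·(0.2) + (-2.4)·(2.2) + (1.6)·(-1.8) + (-0.4)·(-1.8)) / 4 = -9.6/4 = -2.4
  S[X_2,X_2] = ((1.2)·(1.2) + (0.2)·(0.2) + (2.2)·(2.2) + (-1.8)·(-1.8) + (-1.8)·(-1.8)) / 4 = 12.8/4 = 3.2
  S = [[6.8, -2.4],
 [-2.4, 3.2]].

Step 3 — invert S. det(S) = 6.8·3.2 - (-2.4)² = 16.
  S^{-1} = (1/det) · [[d, -b], [-b, a]] = [[0.2, 0.15],
 [0.15, 0.425]].

Step 4 — quadratic form (x̄ - mu_0)^T · S^{-1} · (x̄ - mu_0):
  S^{-1} · (x̄ - mu_0) = (1, 2.25),
  (x̄ - mu_0)^T · [...] = (1.4)·(1) + (4.8)·(2.25) = 12.2.

Step 5 — scale by n: T² = 5 · 12.2 = 61.

T² ≈ 61


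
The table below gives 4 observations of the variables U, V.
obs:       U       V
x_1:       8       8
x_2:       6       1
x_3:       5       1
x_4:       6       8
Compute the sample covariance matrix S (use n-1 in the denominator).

Step 1 — column means:
  mean(U) = (8 + 6 + 5 + 6) / 4 = 25/4 = 6.25
  mean(V) = (8 + 1 + 1 + 8) / 4 = 18/4 = 4.5

Step 2 — sample covariance S[i,j] = (1/(n-1)) · Σ_k (x_{k,i} - mean_i) · (x_{k,j} - mean_j), with n-1 = 3.
  S[U,U] = ((1.75)·(1.75) + (-0.25)·(-0.25) + (-1.25)·(-1.25) + (-0.25)·(-0.25)) / 3 = 4.75/3 = 1.5833
  S[U,V] = ((1.75)·(3.5) + (-0.25)·(-3.5) + (-1.25)·(-3.5) + (-0.25)·(3.5)) / 3 = 10.5/3 = 3.5
  S[V,V] = ((3.5)·(3.5) + (-3.5)·(-3.5) + (-3.5)·(-3.5) + (3.5)·(3.5)) / 3 = 49/3 = 16.3333

S is symmetric (S[j,i] = S[i,j]). Assembling:

S = [[1.5833, 3.5],
 [3.5, 16.3333]]


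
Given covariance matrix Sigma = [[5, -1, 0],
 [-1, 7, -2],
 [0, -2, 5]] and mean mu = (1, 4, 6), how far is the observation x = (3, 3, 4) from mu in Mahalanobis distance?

Step 1 — centre the observation: (x - mu) = (2, -1, -2).

Step 2 — invert Sigma (cofactor / det for 3×3, or solve directly):
  Sigma^{-1} = [[0.2067, 0.0333, 0.0133],
 [0.0333, 0.1667, 0.0667],
 [0.0133, 0.0667, 0.2267]].

Step 3 — form the quadratic (x - mu)^T · Sigma^{-1} · (x - mu):
  Sigma^{-1} · (x - mu) = (0.3533, -0.2333, -0.4933).
  (x - mu)^T · [Sigma^{-1} · (x - mu)] = (2)·(0.3533) + (-1)·(-0.2333) + (-2)·(-0.4933) = 1.9267.

Step 4 — take square root: d = √(1.9267) ≈ 1.388.

d(x, mu) = √(1.9267) ≈ 1.388


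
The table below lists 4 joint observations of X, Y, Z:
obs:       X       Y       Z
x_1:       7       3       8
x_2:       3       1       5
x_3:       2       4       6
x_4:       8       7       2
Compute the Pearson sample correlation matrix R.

Step 1 — column means:
  mean(X) = (7 + 3 + 2 + 8) / 4 = 20/4 = 5
  mean(Y) = (3 + 1 + 4 + 7) / 4 = 15/4 = 3.75
  mean(Z) = (8 + 5 + 6 + 2) / 4 = 21/4 = 5.25

Step 2 — sample variances and covariances s[i,j] = (1/(n-1)) · Σ_k (x_{k,i} - mean_i) · (x_{k,j} - mean_j), with n-1 = 3:
  s[X,X] = ((2)·(2) + (-2)·(-2) + (-3)·(-3) + (3)·(3)) / 3 = 26/3 = 8.6667
  s[X,Y] = ((2)·(-0.75) + (-2)·(-2.75) + (-3)·(0.25) + (3)·(3.25)) / 3 = 13/3 = 4.3333
  s[X,Z] = ((2)·(2.75) + (-2)·(-0.25) + (-3)·(0.75) + (3)·(-3.25)) / 3 = -6/3 = -2
  s[Y,Y] = ((-0.75)·(-0.75) + (-2.75)·(-2.75) + (0.25)·(0.25) + (3.25)·(3.25)) / 3 = 18.75/3 = 6.25
  s[Y,Z] = ((-0.75)·(2.75) + (-2.75)·(-0.25) + (0.25)·(0.75) + (3.25)·(-3.25)) / 3 = -11.75/3 = -3.9167
  s[Z,Z] = ((2.75)·(2.75) + (-0.25)·(-0.25) + (0.75)·(0.75) + (-3.25)·(-3.25)) / 3 = 18.75/3 = 6.25
  Sample standard deviations s_i = √(s[i,i]):
  s(X) = √(8.6667) = 2.9439
  s(Y) = √(6.25) = 2.5
  s(Z) = √(6.25) = 2.5

Step 3 — r_{ij} = s_{ij} / (s_i · s_j):
  r[X,X] = 1 (diagonal).
  r[X,Y] = 4.3333 / (2.9439 · 2.5) = 4.3333 / 7.3598 = 0.5888
  r[X,Z] = -2 / (2.9439 · 2.5) = -2 / 7.3598 = -0.2717
  r[Y,Y] = 1 (diagonal).
  r[Y,Z] = -3.9167 / (2.5 · 2.5) = -3.9167 / 6.25 = -0.6267
  r[Z,Z] = 1 (diagonal).

R is symmetric with unit diagonal. Assembling:

R = [[1, 0.5888, -0.2717],
 [0.5888, 1, -0.6267],
 [-0.2717, -0.6267, 1]]


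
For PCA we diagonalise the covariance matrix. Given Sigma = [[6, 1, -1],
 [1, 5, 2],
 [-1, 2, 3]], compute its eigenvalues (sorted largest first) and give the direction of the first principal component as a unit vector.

Step 1 — characteristic polynomial p(λ) = det(λI - Sigma) = λ³ - tr·λ² + c_1·λ - det, where tr = trace, c_1 = sum of the principal 2×2 minors, det = det(Sigma):
  tr = 6 + 5 + 3 = 14,
  c_1 = (6·5 - (1)²) + (6·3 - (-1)²) + (5·3 - (2)²) = 29 + 17 + 11 = 57,
  det = 6·(5·3 - (2)²) - (1)·((1)·3 - (2)·(-1)) + (-1)·((1)·(2) - 5·(-1)) = 6·(11) - (1)·(5) + (-1)·(7) = 54.
  So p(λ) = λ³ - 14λ² + 57λ - 54.
Step 2 — look for an integer root (rational root theorem: any rational root is an integer divisor of 54). Testing λ = 6:
  p(6) = 216 - 504 + 342 - 54 = 0  ✓
  Dividing out (λ - 6): p(λ) = (λ - 6)(λ² - 8λ + 9).
Step 3 — remaining eigenvalues from the quadratic λ² - 8λ + 9 = 0:
  Δ = 8² - 4·9 = 64 - 36 = 28,  λ = (8 ± √28)/2 = (8 ± 5.2915)/2 ≈ 6.6458 or 1.3542.
  Sorted: λ_1 = 6.6458,  λ_2 = 6,  λ_3 = 1.3542  (check: sum = 14 = tr ✓).

Step 4 — unit eigenvector for λ_1 ≈ 6.6458: v spans the null space of (Sigma - λ_1 I), whose rows are
  r_1 = (-0.6458, 1, -1),  r_2 = (1, -1.6458, 2),  r_3 = (-1, 2, -3.6458).
  v is orthogonal to every row, so take v ∝ r_1 × r_2 = ((1)·(2) - (-1)·(-1.6458), (-1)·(1) - (-0.6458)·(2), (-0.6458)·(-1.6458) - (1)·(1)) ≈ (0.3542, 0.2915, 0.0627).
  Let u = (0.3542, 0.2915, 0.0627).
  ||u|| = √((0.3542)² + (0.2915)² + (0.0627)²) = √(0.2144) ≈ 0.463,  v_1 = u/||u|| ≈ (0.7651, 0.6295, 0.1355) (||v_1|| = 1).

λ_1 = 6.6458,  λ_2 = 6,  λ_3 = 1.3542;  v_1 ≈ (0.7651, 0.6295, 0.1355)


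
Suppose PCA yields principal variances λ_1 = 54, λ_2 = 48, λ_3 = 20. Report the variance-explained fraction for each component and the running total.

Step 1 — total variance = trace(Sigma) = Σ λ_i = 54 + 48 + 20 = 122.

Step 2 — fraction explained by component i = λ_i / Σ λ:
  PC1: 54/122 = 0.4426
  PC2: 48/122 = 0.3934
  PC3: 20/122 = 0.1639

Step 3 — cumulative fraction after k components = (λ_1 + ... + λ_k) / Σ λ:
  k = 1: 54/122 = 0.4426
  k = 2: (54 + 48)/122 = 102/122 = 0.8361
  k = 3: (54 + 48 + 20)/122 = 122/122 = 1

Summary (fraction, with percent):

explained: PC1 0.4426 (44.26%), PC2 0.3934 (39.34%), PC3 0.1639 (16.39%);  cumulative: 0.4426, 0.8361, 1


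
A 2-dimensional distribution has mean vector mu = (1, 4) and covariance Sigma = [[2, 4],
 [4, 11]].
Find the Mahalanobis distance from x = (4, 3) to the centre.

Step 1 — centre the observation: (x - mu) = (3, -1).

Step 2 — invert Sigma. det(Sigma) = 2·11 - (4)² = 6.
  Sigma^{-1} = (1/det) · [[d, -b], [-b, a]] = [[1.8333, -0.6667],
 [-0.6667, 0.3333]].

Step 3 — form the quadratic (x - mu)^T · Sigma^{-1} · (x - mu):
  Sigma^{-1} · (x - mu) = (6.1667, -2.3333).
  (x - mu)^T · [Sigma^{-1} · (x - mu)] = (3)·(6.1667) + (-1)·(-2.3333) = 20.8333.

Step 4 — take square root: d = √(20.8333) ≈ 4.5644.

d(x, mu) = √(20.8333) ≈ 4.5644


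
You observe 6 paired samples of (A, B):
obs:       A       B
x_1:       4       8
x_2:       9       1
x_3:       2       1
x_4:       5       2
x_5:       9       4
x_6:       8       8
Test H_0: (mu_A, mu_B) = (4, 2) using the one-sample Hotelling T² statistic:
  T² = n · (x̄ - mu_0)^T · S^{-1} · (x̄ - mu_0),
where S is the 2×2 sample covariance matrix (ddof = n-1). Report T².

Step 1 — sample mean vector:
  mean(A) = (4 + 9 + 2 + 5 + 9 + 8) / 6 = 37/6 = 6.1667
  mean(B) = (8 + 1 + 1 + 2 + 4 + 8) / 6 = 24/6 = 4
  x̄ = (6.1667, 4),  deviation x̄ - mu_0 = (6.1667, 4) - (4, 2) = (2.1667, 2).

Step 2 — sample covariance matrix, S[i,j] = (1/(n-1)) · Σ_k (x_{k,i} - mean_i) · (x_{k,j} - mean_j), divisor n-1 = 5:
  S[A,A] = ((-2.1667)·(-2.1667) + (2.8333)·(2.8333) + (-4.1667)·(-4.1667) + (-1.1667)·(-1.1667) + (2.8333)·(2.8333) + (1.8333)·(1.8333)) / 5 = 42.8333/5 = 8.5667
  S[A,B] = ((-2.1667)·(4) + (2.8333)·(-3) + (-4.1667)·(-3) + (-1.1667)·(-2) + (2.8333)·(0) + (1.8333)·(4)) / 5 = 5/5 = 1
  S[B,B] = ((4)·(4) + (-3)·(-3) + (-3)·(-3) + (-2)·(-2) + (0)·(0) + (4)·(4)) / 5 = 54/5 = 10.8
  S = [[8.5667, 1],
 [1, 10.8]].

Step 3 — invert S. det(S) = 8.5667·10.8 - (1)² = 91.52.
  S^{-1} = (1/det) · [[d, -b], [-b, a]] = [[0.118, -0.0109],
 [-0.0109, 0.0936]].

Step 4 — quadratic form (x̄ - mu_0)^T · S^{-1} · (x̄ - mu_0):
  S^{-1} · (x̄ - mu_0) = (0.2338, 0.1635),
  (x̄ - mu_0)^T · [...] = (2.1667)·(0.2338) + (2)·(0.1635) = 0.8337.

Step 5 — scale by n: T² = 6 · 0.8337 = 5.0022.

T² ≈ 5.0022


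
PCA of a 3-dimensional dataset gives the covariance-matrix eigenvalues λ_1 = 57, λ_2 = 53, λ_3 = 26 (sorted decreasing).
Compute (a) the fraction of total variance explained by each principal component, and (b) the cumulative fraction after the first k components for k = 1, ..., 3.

Step 1 — total variance = trace(Sigma) = Σ λ_i = 57 + 53 + 26 = 136.

Step 2 — fraction explained by component i = λ_i / Σ λ:
  PC1: 57/136 = 0.4191
  PC2: 53/136 = 0.3897
  PC3: 26/136 = 0.1912

Step 3 — cumulative fraction after k components = (λ_1 + ... + λ_k) / Σ λ:
  k = 1: 57/136 = 0.4191
  k = 2: (57 + 53)/136 = 110/136 = 0.8088
  k = 3: (57 + 53 + 26)/136 = 136/136 = 1

Summary (fraction, with percent):

explained: PC1 0.4191 (41.91%), PC2 0.3897 (38.97%), PC3 0.1912 (19.12%);  cumulative: 0.4191, 0.8088, 1


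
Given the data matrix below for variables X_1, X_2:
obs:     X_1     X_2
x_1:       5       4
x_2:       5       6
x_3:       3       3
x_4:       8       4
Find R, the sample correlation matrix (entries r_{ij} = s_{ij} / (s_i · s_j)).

Step 1 — column means:
  mean(X_1) = (5 + 5 + 3 + 8) / 4 = 21/4 = 5.25
  mean(X_2) = (4 + 6 + 3 + 4) / 4 = 17/4 = 4.25

Step 2 — sample variances and covariances s[i,j] = (1/(n-1)) · Σ_k (x_{k,i} - mean_i) · (x_{k,j} - mean_j), with n-1 = 3:
  s[X_1,X_1] = ((-0.25)·(-0.25) + (-0.25)·(-0.25) + (-2.25)·(-2.25) + (2.75)·(2.75)) / 3 = 12.75/3 = 4.25
  s[X_1,X_2] = ((-0.25)·(-0.25) + (-0.25)·(1.75) + (-2.25)·(-1.25) + (2.75)·(-0.25)) / 3 = 1.75/3 = 0.5833
  s[X_2,X_2] = ((-0.25)·(-0.25) + (1.75)·(1.75) + (-1.25)·(-1.25) + (-0.25)·(-0.25)) / 3 = 4.75/3 = 1.5833
  Sample standard deviations s_i = √(s[i,i]):
  s(X_1) = √(4.25) = 2.0616
  s(X_2) = √(1.5833) = 1.2583

Step 3 — r_{ij} = s_{ij} / (s_i · s_j):
  r[X_1,X_1] = 1 (diagonal).
  r[X_1,X_2] = 0.5833 / (2.0616 · 1.2583) = 0.5833 / 2.5941 = 0.2249
  r[X_2,X_2] = 1 (diagonal).

R is symmetric with unit diagonal. Assembling:

R = [[1, 0.2249],
 [0.2249, 1]]


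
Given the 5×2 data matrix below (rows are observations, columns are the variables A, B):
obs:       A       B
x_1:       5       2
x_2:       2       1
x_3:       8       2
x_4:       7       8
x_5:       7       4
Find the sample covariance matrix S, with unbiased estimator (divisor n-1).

Step 1 — column means:
  mean(A) = (5 + 2 + 8 + 7 + 7) / 5 = 29/5 = 5.8
  mean(B) = (2 + 1 + 2 + 8 + 4) / 5 = 17/5 = 3.4

Step 2 — sample covariance S[i,j] = (1/(n-1)) · Σ_k (x_{k,i} - mean_i) · (x_{k,j} - mean_j), with n-1 = 4.
  S[A,A] = ((-0.8)·(-0.8) + (-3.8)·(-3.8) + (2.2)·(2.2) + (1.2)·(1.2) + (1.2)·(1.2)) / 4 = 22.8/4 = 5.7
  S[A,B] = ((-0.8)·(-1.4) + (-3.8)·(-2.4) + (2.2)·(-1.4) + (1.2)·(4.6) + (1.2)·(0.6)) / 4 = 13.4/4 = 3.35
  S[B,B] = ((-1.4)·(-1.4) + (-2.4)·(-2.4) + (-1.4)·(-1.4) + (4.6)·(4.6) + (0.6)·(0.6)) / 4 = 31.2/4 = 7.8

S is symmetric (S[j,i] = S[i,j]). Assembling:

S = [[5.7, 3.35],
 [3.35, 7.8]]


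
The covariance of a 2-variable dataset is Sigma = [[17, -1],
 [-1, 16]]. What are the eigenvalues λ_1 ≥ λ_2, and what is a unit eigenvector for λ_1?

Step 1 — characteristic polynomial of 2×2 Sigma:
  det(Sigma - λI) = λ² - trace · λ + det = 0.
  trace = 17 + 16 = 33, det = 17·16 - (-1)² = 271.
Step 2 — discriminant:
  Δ = trace² - 4·det = 1089 - 1084 = 5.
Step 3 — eigenvalues:
  λ = (trace ± √Δ)/2 = (33 ± 2.2361)/2,
  λ_1 = 17.618,  λ_2 = 15.382.

Step 4 — unit eigenvector for λ_1: solve (Sigma - λ_1 I)v = 0. First row:
  (17 - 17.618)·v_x + (-1)·v_y = 0, i.e. (-0.618)·v_x + (-1)·v_y = 0,
  so v ∝ (b, λ_1 - a) = (-1, 0.618); multiply by -1 so the first entry is positive: u = (1, -0.618).
  ||u|| = √((1)² + (-0.618)²) = √(1.382) ≈ 1.1756,
  v_1 = u/||u|| ≈ (0.8507, -0.5257) (||v_1|| = 1).

λ_1 = 17.618,  λ_2 = 15.382;  v_1 ≈ (0.8507, -0.5257)


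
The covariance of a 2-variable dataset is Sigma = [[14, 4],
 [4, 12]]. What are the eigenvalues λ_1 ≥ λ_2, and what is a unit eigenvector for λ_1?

Step 1 — characteristic polynomial of 2×2 Sigma:
  det(Sigma - λI) = λ² - trace · λ + det = 0.
  trace = 14 + 12 = 26, det = 14·12 - (4)² = 152.
Step 2 — discriminant:
  Δ = trace² - 4·det = 676 - 608 = 68.
Step 3 — eigenvalues:
  λ = (trace ± √Δ)/2 = (26 ± 8.2462)/2,
  λ_1 = 17.1231,  λ_2 = 8.8769.

Step 4 — unit eigenvector for λ_1: solve (Sigma - λ_1 I)v = 0. First row:
  (14 - 17.1231)·v_x + (4)·v_y = 0, i.e. (-3.1231)·v_x + (4)·v_y = 0,
  so v ∝ (b, λ_1 - a) = (4, 3.1231) = u.
  ||u|| = √((4)² + (3.1231)²) = √(25.7538) ≈ 5.0748,
  v_1 = u/||u|| ≈ (0.7882, 0.6154) (||v_1|| = 1).

λ_1 = 17.1231,  λ_2 = 8.8769;  v_1 ≈ (0.7882, 0.6154)


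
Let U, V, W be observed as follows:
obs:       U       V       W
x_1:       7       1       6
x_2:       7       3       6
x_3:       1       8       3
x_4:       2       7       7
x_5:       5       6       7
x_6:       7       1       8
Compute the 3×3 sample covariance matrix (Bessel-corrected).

Step 1 — column means:
  mean(U) = (7 + 7 + 1 + 2 + 5 + 7) / 6 = 29/6 = 4.8333
  mean(V) = (1 + 3 + 8 + 7 + 6 + 1) / 6 = 26/6 = 4.3333
  mean(W) = (6 + 6 + 3 + 7 + 7 + 8) / 6 = 37/6 = 6.1667

Step 2 — sample covariance S[i,j] = (1/(n-1)) · Σ_k (x_{k,i} - mean_i) · (x_{k,j} - mean_j), with n-1 = 5.
  S[U,U] = ((2.1667)·(2.1667) + (2.1667)·(2.1667) + (-3.8333)·(-3.8333) + (-2.8333)·(-2.8333) + (0.1667)·(0.1667) + (2.1667)·(2.1667)) / 5 = 36.8333/5 = 7.3667
  S[U,V] = ((2.1667)·(-3.3333) + (2.1667)·(-1.3333) + (-3.8333)·(3.6667) + (-2.8333)·(2.6667) + (0.1667)·(1.6667) + (2.1667)·(-3.3333)) / 5 = -38.6667/5 = -7.7333
  S[U,W] = ((2.1667)·(-0.1667) + (2.1667)·(-0.1667) + (-3.8333)·(-3.1667) + (-2.8333)·(0.8333) + (0.1667)·(0.8333) + (2.1667)·(1.8333)) / 5 = 13.1667/5 = 2.6333
  S[V,V] = ((-3.3333)·(-3.3333) + (-1.3333)·(-1.3333) + (3.6667)·(3.6667) + (2.6667)·(2.6667) + (1.6667)·(1.6667) + (-3.3333)·(-3.3333)) / 5 = 47.3333/5 = 9.4667
  S[V,W] = ((-3.3333)·(-0.1667) + (-1.3333)·(-0.1667) + (3.6667)·(-3.1667) + (2.6667)·(0.8333) + (1.6667)·(0.8333) + (-3.3333)·(1.8333)) / 5 = -13.3333/5 = -2.6667
  S[W,W] = ((-0.1667)·(-0.1667) + (-0.1667)·(-0.1667) + (-3.1667)·(-3.1667) + (0.8333)·(0.8333) + (0.8333)·(0.8333) + (1.8333)·(1.8333)) / 5 = 14.8333/5 = 2.9667

S is symmetric (S[j,i] = S[i,j]). Assembling:

S = [[7.3667, -7.7333, 2.6333],
 [-7.7333, 9.4667, -2.6667],
 [2.6333, -2.6667, 2.9667]]


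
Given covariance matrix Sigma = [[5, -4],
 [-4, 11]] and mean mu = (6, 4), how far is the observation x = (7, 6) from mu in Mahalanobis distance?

Step 1 — centre the observation: (x - mu) = (1, 2).

Step 2 — invert Sigma. det(Sigma) = 5·11 - (-4)² = 39.
  Sigma^{-1} = (1/det) · [[d, -b], [-b, a]] = [[0.2821, 0.1026],
 [0.1026, 0.1282]].

Step 3 — form the quadratic (x - mu)^T · Sigma^{-1} · (x - mu):
  Sigma^{-1} · (x - mu) = (0.4872, 0.359).
  (x - mu)^T · [Sigma^{-1} · (x - mu)] = (1)·(0.4872) + (2)·(0.359) = 1.2051.

Step 4 — take square root: d = √(1.2051) ≈ 1.0978.

d(x, mu) = √(1.2051) ≈ 1.0978


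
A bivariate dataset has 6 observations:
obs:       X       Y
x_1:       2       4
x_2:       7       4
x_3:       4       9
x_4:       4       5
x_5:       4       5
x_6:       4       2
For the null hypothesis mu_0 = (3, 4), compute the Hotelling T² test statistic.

Step 1 — sample mean vector:
  mean(X) = (2 + 7 + 4 + 4 + 4 + 4) / 6 = 25/6 = 4.1667
  mean(Y) = (4 + 4 + 9 + 5 + 5 + 2) / 6 = 29/6 = 4.8333
  x̄ = (4.1667, 4.8333),  deviation x̄ - mu_0 = (4.1667, 4.8333) - (3, 4) = (1.1667, 0.8333).

Step 2 — sample covariance matrix, S[i,j] = (1/(n-1)) · Σ_k (x_{k,i} - mean_i) · (x_{k,j} - mean_j), divisor n-1 = 5:
  S[X,X] = ((-2.1667)·(-2.1667) + (2.8333)·(2.8333) + (-0.1667)·(-0.1667) + (-0.1667)·(-0.1667) + (-0.1667)·(-0.1667) + (-0.1667)·(-0.1667)) / 5 = 12.8333/5 = 2.5667
  S[X,Y] = ((-2.1667)·(-0.8333) + (2.8333)·(-0.8333) + (-0.1667)·(4.1667) + (-0.1667)·(0.1667) + (-0.1667)·(0.1667) + (-0.1667)·(-2.8333)) / 5 = -0.8333/5 = -0.1667
  S[Y,Y] = ((-0.8333)·(-0.8333) + (-0.8333)·(-0.8333) + (4.1667)·(4.1667) + (0.1667)·(0.1667) + (0.1667)·(0.1667) + (-2.8333)·(-2.8333)) / 5 = 26.8333/5 = 5.3667
  S = [[2.5667, -0.1667],
 [-0.1667, 5.3667]].

Step 3 — invert S. det(S) = 2.5667·5.3667 - (-0.1667)² = 13.7467.
  S^{-1} = (1/det) · [[d, -b], [-b, a]] = [[0.3904, 0.0121],
 [0.0121, 0.1867]].

Step 4 — quadratic form (x̄ - mu_0)^T · S^{-1} · (x̄ - mu_0):
  S^{-1} · (x̄ - mu_0) = (0.4656, 0.1697),
  (x̄ - mu_0)^T · [...] = (1.1667)·(0.4656) + (0.8333)·(0.1697) = 0.6846.

Step 5 — scale by n: T² = 6 · 0.6846 = 4.1077.

T² ≈ 4.1077


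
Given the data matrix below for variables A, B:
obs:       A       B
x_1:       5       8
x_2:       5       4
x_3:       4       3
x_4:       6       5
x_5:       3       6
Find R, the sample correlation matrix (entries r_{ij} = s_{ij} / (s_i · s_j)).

Step 1 — column means:
  mean(A) = (5 + 5 + 4 + 6 + 3) / 5 = 23/5 = 4.6
  mean(B) = (8 + 4 + 3 + 5 + 6) / 5 = 26/5 = 5.2

Step 2 — sample variances and covariances s[i,j] = (1/(n-1)) · Σ_k (x_{k,i} - mean_i) · (x_{k,j} - mean_j), with n-1 = 4:
  s[A,A] = ((0.4)·(0.4) + (0.4)·(0.4) + (-0.6)·(-0.6) + (1.4)·(1.4) + (-1.6)·(-1.6)) / 4 = 5.2/4 = 1.3
  s[A,B] = ((0.4)·(2.8) + (0.4)·(-1.2) + (-0.6)·(-2.2) + (1.4)·(-0.2) + (-1.6)·(0.8)) / 4 = 0.4/4 = 0.1
  s[B,B] = ((2.8)·(2.8) + (-1.2)·(-1.2) + (-2.2)·(-2.2) + (-0.2)·(-0.2) + (0.8)·(0.8)) / 4 = 14.8/4 = 3.7
  Sample standard deviations s_i = √(s[i,i]):
  s(A) = √(1.3) = 1.1402
  s(B) = √(3.7) = 1.9235

Step 3 — r_{ij} = s_{ij} / (s_i · s_j):
  r[A,A] = 1 (diagonal).
  r[A,B] = 0.1 / (1.1402 · 1.9235) = 0.1 / 2.1932 = 0.0456
  r[B,B] = 1 (diagonal).

R is symmetric with unit diagonal. Assembling:

R = [[1, 0.0456],
 [0.0456, 1]]


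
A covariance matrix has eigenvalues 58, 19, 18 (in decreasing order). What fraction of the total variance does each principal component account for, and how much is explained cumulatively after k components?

Step 1 — total variance = trace(Sigma) = Σ λ_i = 58 + 19 + 18 = 95.

Step 2 — fraction explained by component i = λ_i / Σ λ:
  PC1: 58/95 = 0.6105
  PC2: 19/95 = 0.2
  PC3: 18/95 = 0.1895

Step 3 — cumulative fraction after k components = (λ_1 + ... + λ_k) / Σ λ:
  k = 1: 58/95 = 0.6105
  k = 2: (58 + 19)/95 = 77/95 = 0.8105
  k = 3: (58 + 19 + 18)/95 = 95/95 = 1

Summary (fraction, with percent):

explained: PC1 0.6105 (61.05%), PC2 0.2 (20%), PC3 0.1895 (18.95%);  cumulative: 0.6105, 0.8105, 1


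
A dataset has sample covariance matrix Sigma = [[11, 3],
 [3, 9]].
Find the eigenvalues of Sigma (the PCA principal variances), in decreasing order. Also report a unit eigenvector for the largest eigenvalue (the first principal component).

Step 1 — characteristic polynomial of 2×2 Sigma:
  det(Sigma - λI) = λ² - trace · λ + det = 0.
  trace = 11 + 9 = 20, det = 11·9 - (3)² = 90.
Step 2 — discriminant:
  Δ = trace² - 4·det = 400 - 360 = 40.
Step 3 — eigenvalues:
  λ = (trace ± √Δ)/2 = (20 ± 6.3246)/2,
  λ_1 = 13.1623,  λ_2 = 6.8377.

Step 4 — unit eigenvector for λ_1: solve (Sigma - λ_1 I)v = 0. First row:
  (11 - 13.1623)·v_x + (3)·v_y = 0, i.e. (-2.1623)·v_x + (3)·v_y = 0,
  so v ∝ (b, λ_1 - a) = (3, 2.1623) = u.
  ||u|| = √((3)² + (2.1623)²) = √(13.6754) ≈ 3.698,
  v_1 = u/||u|| ≈ (0.8112, 0.5847) (||v_1|| = 1).

λ_1 = 13.1623,  λ_2 = 6.8377;  v_1 ≈ (0.8112, 0.5847)


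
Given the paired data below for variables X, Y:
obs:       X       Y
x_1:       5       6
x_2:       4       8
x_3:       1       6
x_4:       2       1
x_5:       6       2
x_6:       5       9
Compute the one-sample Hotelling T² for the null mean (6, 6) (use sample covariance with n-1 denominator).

Step 1 — sample mean vector:
  mean(X) = (5 + 4 + 1 + 2 + 6 + 5) / 6 = 23/6 = 3.8333
  mean(Y) = (6 + 8 + 6 + 1 + 2 + 9) / 6 = 32/6 = 5.3333
  x̄ = (3.8333, 5.3333),  deviation x̄ - mu_0 = (3.8333, 5.3333) - (6, 6) = (-2.1667, -0.6667).

Step 2 — sample covariance matrix, S[i,j] = (1/(n-1)) · Σ_k (x_{k,i} - mean_i) · (x_{k,j} - mean_j), divisor n-1 = 5:
  S[X,X] = ((1.1667)·(1.1667) + (0.1667)·(0.1667) + (-2.8333)·(-2.8333) + (-1.8333)·(-1.8333) + (2.1667)·(2.1667) + (1.1667)·(1.1667)) / 5 = 18.8333/5 = 3.7667
  S[X,Y] = ((1.1667)·(0.6667) + (0.1667)·(2.6667) + (-2.8333)·(0.6667) + (-1.8333)·(-4.3333) + (2.1667)·(-3.3333) + (1.1667)·(3.6667)) / 5 = 4.3333/5 = 0.8667
  S[Y,Y] = ((0.6667)·(0.6667) + (2.6667)·(2.6667) + (0.6667)·(0.6667) + (-4.3333)·(-4.3333) + (-3.3333)·(-3.3333) + (3.6667)·(3.6667)) / 5 = 51.3333/5 = 10.2667
  S = [[3.7667, 0.8667],
 [0.8667, 10.2667]].

Step 3 — invert S. det(S) = 3.7667·10.2667 - (0.8667)² = 37.92.
  S^{-1} = (1/det) · [[d, -b], [-b, a]] = [[0.2707, -0.0229],
 [-0.0229, 0.0993]].

Step 4 — quadratic form (x̄ - mu_0)^T · S^{-1} · (x̄ - mu_0):
  S^{-1} · (x̄ - mu_0) = (-0.5714, -0.0167),
  (x̄ - mu_0)^T · [...] = (-2.1667)·(-0.5714) + (-0.6667)·(-0.0167) = 1.2491.

Step 5 — scale by n: T² = 6 · 1.2491 = 7.4947.

T² ≈ 7.4947


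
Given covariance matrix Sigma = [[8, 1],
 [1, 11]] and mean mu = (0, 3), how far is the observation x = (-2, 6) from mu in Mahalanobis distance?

Step 1 — centre the observation: (x - mu) = (-2, 3).

Step 2 — invert Sigma. det(Sigma) = 8·11 - (1)² = 87.
  Sigma^{-1} = (1/det) · [[d, -b], [-b, a]] = [[0.1264, -0.0115],
 [-0.0115, 0.092]].

Step 3 — form the quadratic (x - mu)^T · Sigma^{-1} · (x - mu):
  Sigma^{-1} · (x - mu) = (-0.2874, 0.2989).
  (x - mu)^T · [Sigma^{-1} · (x - mu)] = (-2)·(-0.2874) + (3)·(0.2989) = 1.4713.

Step 4 — take square root: d = √(1.4713) ≈ 1.213.

d(x, mu) = √(1.4713) ≈ 1.213


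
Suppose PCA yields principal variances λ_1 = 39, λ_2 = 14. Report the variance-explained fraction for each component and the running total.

Step 1 — total variance = trace(Sigma) = Σ λ_i = 39 + 14 = 53.

Step 2 — fraction explained by component i = λ_i / Σ λ:
  PC1: 39/53 = 0.7358
  PC2: 14/53 = 0.2642

Step 3 — cumulative fraction after k components = (λ_1 + ... + λ_k) / Σ λ:
  k = 1: 39/53 = 0.7358
  k = 2: (39 + 14)/53 = 53/53 = 1

Summary (fraction, with percent):

explained: PC1 0.7358 (73.58%), PC2 0.2642 (26.42%);  cumulative: 0.7358, 1


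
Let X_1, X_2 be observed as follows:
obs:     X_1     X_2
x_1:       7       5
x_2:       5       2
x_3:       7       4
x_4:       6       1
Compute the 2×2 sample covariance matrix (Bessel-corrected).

Step 1 — column means:
  mean(X_1) = (7 + 5 + 7 + 6) / 4 = 25/4 = 6.25
  mean(X_2) = (5 + 2 + 4 + 1) / 4 = 12/4 = 3

Step 2 — sample covariance S[i,j] = (1/(n-1)) · Σ_k (x_{k,i} - mean_i) · (x_{k,j} - mean_j), with n-1 = 3.
  S[X_1,X_1] = ((0.75)·(0.75) + (-1.25)·(-1.25) + (0.75)·(0.75) + (-0.25)·(-0.25)) / 3 = 2.75/3 = 0.9167
  S[X_1,X_2] = ((0.75)·(2) + (-1.25)·(-1) + (0.75)·(1) + (-0.25)·(-2)) / 3 = 4/3 = 1.3333
  S[X_2,X_2] = ((2)·(2) + (-1)·(-1) + (1)·(1) + (-2)·(-2)) / 3 = 10/3 = 3.3333

S is symmetric (S[j,i] = S[i,j]). Assembling:

S = [[0.9167, 1.3333],
 [1.3333, 3.3333]]


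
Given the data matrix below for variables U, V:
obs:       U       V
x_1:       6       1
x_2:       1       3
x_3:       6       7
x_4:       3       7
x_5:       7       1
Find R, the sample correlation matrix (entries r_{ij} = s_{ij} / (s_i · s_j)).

Step 1 — column means:
  mean(U) = (6 + 1 + 6 + 3 + 7) / 5 = 23/5 = 4.6
  mean(V) = (1 + 3 + 7 + 7 + 1) / 5 = 19/5 = 3.8

Step 2 — sample variances and covariances s[i,j] = (1/(n-1)) · Σ_k (x_{k,i} - mean_i) · (x_{k,j} - mean_j), with n-1 = 4:
  s[U,U] = ((1.4)·(1.4) + (-3.6)·(-3.6) + (1.4)·(1.4) + (-1.6)·(-1.6) + (2.4)·(2.4)) / 4 = 25.2/4 = 6.3
  s[U,V] = ((1.4)·(-2.8) + (-3.6)·(-0.8) + (1.4)·(3.2) + (-1.6)·(3.2) + (2.4)·(-2.8)) / 4 = -8.4/4 = -2.1
  s[V,V] = ((-2.8)·(-2.8) + (-0.8)·(-0.8) + (3.2)·(3.2) + (3.2)·(3.2) + (-2.8)·(-2.8)) / 4 = 36.8/4 = 9.2
  Sample standard deviations s_i = √(s[i,i]):
  s(U) = √(6.3) = 2.51
  s(V) = √(9.2) = 3.0332

Step 3 — r_{ij} = s_{ij} / (s_i · s_j):
  r[U,U] = 1 (diagonal).
  r[U,V] = -2.1 / (2.51 · 3.0332) = -2.1 / 7.6131 = -0.2758
  r[V,V] = 1 (diagonal).

R is symmetric with unit diagonal. Assembling:

R = [[1, -0.2758],
 [-0.2758, 1]]
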